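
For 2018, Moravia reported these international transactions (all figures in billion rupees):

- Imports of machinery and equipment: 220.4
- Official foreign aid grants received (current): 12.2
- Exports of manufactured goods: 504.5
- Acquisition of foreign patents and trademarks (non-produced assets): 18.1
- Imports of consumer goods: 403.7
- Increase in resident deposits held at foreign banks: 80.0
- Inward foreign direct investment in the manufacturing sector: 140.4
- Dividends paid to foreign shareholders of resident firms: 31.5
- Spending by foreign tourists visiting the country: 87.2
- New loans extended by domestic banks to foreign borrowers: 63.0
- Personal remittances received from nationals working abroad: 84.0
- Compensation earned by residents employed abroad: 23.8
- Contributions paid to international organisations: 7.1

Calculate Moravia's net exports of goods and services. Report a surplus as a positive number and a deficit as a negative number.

-32.4

Goods: -220.4 + 504.5 - 403.7 = -119.6
Services: 87.2
Trade balance = -119.6 + 87.2 = -32.4
(Excluded from the trade balance — secondary income: official foreign aid grants received (current) 12.2, personal remittances received from nationals working abroad 84.0, contributions paid to international organisations 7.1; capital account: acquisition of foreign patents and trademarks (non-produced assets) 18.1; financial account: increase in resident deposits held at foreign banks 80.0, inward foreign direct investment in the manufacturing sector 140.4, new loans extended by domestic banks to foreign borrowers 63.0; primary income: dividends paid to foreign shareholders of resident firms 31.5, compensation earned by residents employed abroad 23.8.)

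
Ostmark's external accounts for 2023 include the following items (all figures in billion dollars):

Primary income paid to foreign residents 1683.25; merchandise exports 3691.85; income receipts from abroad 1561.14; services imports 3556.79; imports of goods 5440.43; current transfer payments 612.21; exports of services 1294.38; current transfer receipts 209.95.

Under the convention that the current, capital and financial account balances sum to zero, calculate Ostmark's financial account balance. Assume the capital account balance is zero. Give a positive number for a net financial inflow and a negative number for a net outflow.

4535.36

Goods balance = 3691.85 - 5440.43 = -1748.58
Services balance = 1294.38 - 3556.79 = -2262.41
Trade balance (goods + services) = -1748.58 + (-2262.41) = -4010.99
Net primary income = 1561.14 - 1683.25 = -122.11
Net secondary income = 209.95 - 612.21 = -402.26
Current account = -4010.99 + (-122.11) + (-402.26) = -4535.36
Financial account = -(-4535.36) = 4535.36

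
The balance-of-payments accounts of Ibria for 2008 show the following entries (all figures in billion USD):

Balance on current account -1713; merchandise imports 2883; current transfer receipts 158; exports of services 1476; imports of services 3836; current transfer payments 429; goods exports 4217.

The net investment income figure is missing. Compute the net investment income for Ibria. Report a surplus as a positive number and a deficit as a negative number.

Current account = goods balance + services balance + net primary income + net secondary income
Sum of the known components = -1297
Net investment income = CA - (known components) = -1713 - (-1297) = -416

-416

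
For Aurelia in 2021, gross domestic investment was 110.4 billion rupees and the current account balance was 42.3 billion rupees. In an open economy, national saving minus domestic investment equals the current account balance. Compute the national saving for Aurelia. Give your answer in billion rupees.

S = I + CA = 110.4 + 42.3 = 152.7

152.7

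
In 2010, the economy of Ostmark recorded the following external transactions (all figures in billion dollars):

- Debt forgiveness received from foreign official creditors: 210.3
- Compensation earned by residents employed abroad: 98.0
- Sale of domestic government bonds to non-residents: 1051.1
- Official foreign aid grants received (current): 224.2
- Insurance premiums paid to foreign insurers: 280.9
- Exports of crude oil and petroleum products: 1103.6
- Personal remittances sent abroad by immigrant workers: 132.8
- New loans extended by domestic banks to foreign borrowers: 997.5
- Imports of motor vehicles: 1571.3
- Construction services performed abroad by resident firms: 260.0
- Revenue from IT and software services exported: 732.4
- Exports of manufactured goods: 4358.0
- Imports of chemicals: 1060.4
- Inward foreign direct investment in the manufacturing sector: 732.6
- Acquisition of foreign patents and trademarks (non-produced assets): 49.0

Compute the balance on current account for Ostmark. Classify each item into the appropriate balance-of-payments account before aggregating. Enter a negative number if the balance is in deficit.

3730.8

Goods: 4358.0 - 1060.4 - 1571.3 + 1103.6 = 2829.9
Services: 732.4 + 260.0 - 280.9 = 711.5
Primary income: 98.0
Secondary income: -132.8 + 224.2 = 91.4
Current account = 2829.9 + 711.5 + 98.0 + 91.4 = 3730.8
(Excluded from the current account — capital account: debt forgiveness received from foreign official creditors 210.3, acquisition of foreign patents and trademarks (non-produced assets) 49.0; financial account: sale of domestic government bonds to non-residents 1051.1, new loans extended by domestic banks to foreign borrowers 997.5, inward foreign direct investment in the manufacturing sector 732.6.)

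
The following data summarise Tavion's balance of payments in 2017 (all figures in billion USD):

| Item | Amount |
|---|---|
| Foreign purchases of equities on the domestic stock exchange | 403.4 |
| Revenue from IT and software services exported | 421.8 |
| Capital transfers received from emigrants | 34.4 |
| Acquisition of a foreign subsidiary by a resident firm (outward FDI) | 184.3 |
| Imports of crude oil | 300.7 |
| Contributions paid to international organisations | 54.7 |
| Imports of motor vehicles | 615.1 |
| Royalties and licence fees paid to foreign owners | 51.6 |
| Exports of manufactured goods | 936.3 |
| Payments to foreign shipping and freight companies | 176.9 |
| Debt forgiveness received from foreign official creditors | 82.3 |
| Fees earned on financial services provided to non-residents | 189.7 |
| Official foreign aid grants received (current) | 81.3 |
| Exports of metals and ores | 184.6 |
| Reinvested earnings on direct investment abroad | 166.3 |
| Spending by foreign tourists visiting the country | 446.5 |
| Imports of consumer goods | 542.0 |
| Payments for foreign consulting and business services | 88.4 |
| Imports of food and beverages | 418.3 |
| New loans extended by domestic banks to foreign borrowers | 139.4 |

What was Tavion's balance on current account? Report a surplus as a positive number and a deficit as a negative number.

Goods: 936.3 - 615.1 + 184.6 - 542.0 - 300.7 - 418.3 = -755.2
Services: -176.9 - 88.4 + 446.5 + 421.8 + 189.7 - 51.6 = 741.1
Primary income: 166.3
Secondary income: 81.3 - 54.7 = 26.6
Current account = (-755.2) + 741.1 + 166.3 + 26.6 = 178.8
(Excluded from the current account — financial account: foreign purchases of equities on the domestic stock exchange 403.4, acquisition of a foreign subsidiary by a resident firm (outward FDI) 184.3, new loans extended by domestic banks to foreign borrowers 139.4; capital account: capital transfers received from emigrants 34.4, debt forgiveness received from foreign official creditors 82.3.)

178.8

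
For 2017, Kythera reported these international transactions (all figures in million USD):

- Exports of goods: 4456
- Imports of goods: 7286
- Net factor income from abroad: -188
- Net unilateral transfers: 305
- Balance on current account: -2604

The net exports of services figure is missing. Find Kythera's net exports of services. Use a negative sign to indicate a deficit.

Current account = goods balance + services balance + net primary income + net secondary income
Sum of the known components = -2713
Net exports of services = CA - (known components) = -2604 - (-2713) = 109

109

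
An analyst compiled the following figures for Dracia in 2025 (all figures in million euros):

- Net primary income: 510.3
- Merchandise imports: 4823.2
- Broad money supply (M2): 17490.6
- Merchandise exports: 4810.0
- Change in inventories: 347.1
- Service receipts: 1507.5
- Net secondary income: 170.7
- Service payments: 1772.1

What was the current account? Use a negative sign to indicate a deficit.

Goods balance = 4810.0 - 4823.2 = -13.2
Services balance = 1507.5 - 1772.1 = -264.6
Trade balance (goods + services) = -13.2 + (-264.6) = -277.8
Net primary income = 510.3
Net secondary income = 170.7
Current account = -277.8 + 510.3 + 170.7 = 403.2

403.2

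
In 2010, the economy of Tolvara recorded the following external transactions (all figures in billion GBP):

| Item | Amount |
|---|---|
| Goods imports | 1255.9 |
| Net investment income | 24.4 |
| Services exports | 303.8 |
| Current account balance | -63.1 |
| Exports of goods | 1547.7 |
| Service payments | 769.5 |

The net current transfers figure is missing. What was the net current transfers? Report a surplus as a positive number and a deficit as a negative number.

Current account = goods balance + services balance + net primary income + net secondary income
Sum of the known components = -149.5
Net current transfers = CA - (known components) = -63.1 - (-149.5) = 86.4

86.4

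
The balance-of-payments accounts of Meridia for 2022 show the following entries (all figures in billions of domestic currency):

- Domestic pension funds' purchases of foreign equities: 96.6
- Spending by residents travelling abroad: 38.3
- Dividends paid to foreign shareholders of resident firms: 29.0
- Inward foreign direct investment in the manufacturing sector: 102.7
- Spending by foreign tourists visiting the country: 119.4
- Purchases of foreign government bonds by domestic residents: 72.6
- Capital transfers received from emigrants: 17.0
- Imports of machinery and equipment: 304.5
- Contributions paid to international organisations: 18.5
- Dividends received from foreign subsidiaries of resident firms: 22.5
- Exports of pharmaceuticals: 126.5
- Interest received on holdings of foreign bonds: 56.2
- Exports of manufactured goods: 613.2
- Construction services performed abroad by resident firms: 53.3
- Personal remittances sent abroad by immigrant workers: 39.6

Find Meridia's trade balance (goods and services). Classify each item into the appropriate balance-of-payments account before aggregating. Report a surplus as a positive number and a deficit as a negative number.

Goods: -304.5 + 613.2 + 126.5 = 435.2
Services: 53.3 + 119.4 - 38.3 = 134.4
Trade balance = 435.2 + 134.4 = 569.6
(Excluded from the trade balance — financial account: domestic pension funds' purchases of foreign equities 96.6, inward foreign direct investment in the manufacturing sector 102.7, purchases of foreign government bonds by domestic residents 72.6; primary income: dividends paid to foreign shareholders of resident firms 29.0, dividends received from foreign subsidiaries of resident firms 22.5, interest received on holdings of foreign bonds 56.2; capital account: capital transfers received from emigrants 17.0; secondary income: contributions paid to international organisations 18.5, personal remittances sent abroad by immigrant workers 39.6.)

569.6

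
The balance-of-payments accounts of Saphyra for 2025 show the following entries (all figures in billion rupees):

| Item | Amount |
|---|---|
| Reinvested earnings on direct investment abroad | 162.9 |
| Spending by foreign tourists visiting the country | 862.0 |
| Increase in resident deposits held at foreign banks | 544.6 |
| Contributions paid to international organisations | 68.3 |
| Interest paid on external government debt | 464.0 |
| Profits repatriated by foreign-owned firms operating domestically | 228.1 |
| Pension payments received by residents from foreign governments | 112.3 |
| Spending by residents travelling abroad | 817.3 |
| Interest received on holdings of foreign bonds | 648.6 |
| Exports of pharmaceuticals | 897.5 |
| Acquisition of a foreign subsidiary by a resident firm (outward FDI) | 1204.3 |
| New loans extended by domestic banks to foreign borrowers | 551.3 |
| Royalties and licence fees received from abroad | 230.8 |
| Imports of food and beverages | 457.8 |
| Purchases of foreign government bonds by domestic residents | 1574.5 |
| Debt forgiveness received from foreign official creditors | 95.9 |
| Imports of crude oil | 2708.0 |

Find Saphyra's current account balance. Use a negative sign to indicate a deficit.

-1829.4

Goods: 897.5 - 2708.0 - 457.8 = -2268.3
Services: -817.3 + 230.8 + 862.0 = 275.5
Primary income: -228.1 - 464.0 + 162.9 + 648.6 = 119.4
Secondary income: 112.3 - 68.3 = 44.0
Current account = (-2268.3) + 275.5 + 119.4 + 44.0 = -1829.4
(Excluded from the current account — financial account: increase in resident deposits held at foreign banks 544.6, acquisition of a foreign subsidiary by a resident firm (outward FDI) 1204.3, new loans extended by domestic banks to foreign borrowers 551.3, purchases of foreign government bonds by domestic residents 1574.5; capital account: debt forgiveness received from foreign official creditors 95.9.)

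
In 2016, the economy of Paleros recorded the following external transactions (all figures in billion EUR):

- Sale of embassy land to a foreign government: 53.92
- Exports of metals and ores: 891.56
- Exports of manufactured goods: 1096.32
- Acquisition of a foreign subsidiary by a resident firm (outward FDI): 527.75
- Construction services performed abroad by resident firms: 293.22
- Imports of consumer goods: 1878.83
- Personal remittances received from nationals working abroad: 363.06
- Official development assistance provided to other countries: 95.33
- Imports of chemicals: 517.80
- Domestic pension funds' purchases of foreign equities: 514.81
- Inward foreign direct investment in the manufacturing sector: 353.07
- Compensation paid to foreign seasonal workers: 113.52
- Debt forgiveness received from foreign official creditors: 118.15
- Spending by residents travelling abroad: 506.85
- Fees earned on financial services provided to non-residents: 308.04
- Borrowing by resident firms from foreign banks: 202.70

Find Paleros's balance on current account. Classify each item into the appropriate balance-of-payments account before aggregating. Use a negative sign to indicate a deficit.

-160.13

Goods: -1878.83 + 1096.32 + 891.56 - 517.80 = -408.75
Services: -506.85 + 293.22 + 308.04 = 94.41
Primary income: -113.52
Secondary income: -95.33 + 363.06 = 267.73
Current account = (-408.75) + 94.41 + (-113.52) + 267.73 = -160.13
(Excluded from the current account — capital account: sale of embassy land to a foreign government 53.92, debt forgiveness received from foreign official creditors 118.15; financial account: acquisition of a foreign subsidiary by a resident firm (outward FDI) 527.75, domestic pension funds' purchases of foreign equities 514.81, inward foreign direct investment in the manufacturing sector 353.07, borrowing by resident firms from foreign banks 202.70.)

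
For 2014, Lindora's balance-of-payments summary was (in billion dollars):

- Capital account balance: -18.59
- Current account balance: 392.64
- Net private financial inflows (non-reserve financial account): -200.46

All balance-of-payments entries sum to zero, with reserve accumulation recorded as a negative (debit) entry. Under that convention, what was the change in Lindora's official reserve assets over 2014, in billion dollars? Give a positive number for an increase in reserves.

173.59

Official reserve transactions balance = -(392.64 + (-18.59) + (-200.46)) = -173.59
An accumulation of reserves is recorded as a debit (negative entry), so the change in the stock of reserves is the negative of that balance.
Change in official reserves = -(-173.59) = 173.59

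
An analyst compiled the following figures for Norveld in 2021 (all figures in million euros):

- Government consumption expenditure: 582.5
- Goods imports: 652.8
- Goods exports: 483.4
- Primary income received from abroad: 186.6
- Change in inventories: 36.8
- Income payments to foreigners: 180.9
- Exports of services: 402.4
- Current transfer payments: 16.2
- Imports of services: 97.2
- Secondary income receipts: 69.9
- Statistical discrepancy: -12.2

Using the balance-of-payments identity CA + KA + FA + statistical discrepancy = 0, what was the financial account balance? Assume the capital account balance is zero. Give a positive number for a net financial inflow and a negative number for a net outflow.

Goods balance = 483.4 - 652.8 = -169.4
Services balance = 402.4 - 97.2 = 305.2
Trade balance (goods + services) = -169.4 + 305.2 = 135.8
Net primary income = 186.6 - 180.9 = 5.7
Net secondary income = 69.9 - 16.2 = 53.7
Current account = 135.8 + 5.7 + 53.7 = 195.2
Financial account = -(195.2 + (-12.2)) = -183.0

-183.0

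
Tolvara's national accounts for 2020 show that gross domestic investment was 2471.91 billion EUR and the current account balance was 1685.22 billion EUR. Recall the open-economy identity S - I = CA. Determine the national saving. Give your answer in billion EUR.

S - I = CA (net lending to the rest of the world).
S = I + CA = 2471.91 + 1685.22 = 4157.13

4157.13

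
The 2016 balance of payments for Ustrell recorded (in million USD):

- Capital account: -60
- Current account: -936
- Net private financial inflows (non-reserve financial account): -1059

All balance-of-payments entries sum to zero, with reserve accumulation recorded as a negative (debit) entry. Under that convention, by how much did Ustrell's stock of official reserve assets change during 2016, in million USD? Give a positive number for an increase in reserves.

-2055

Official reserve transactions balance = -((-936) + (-60) + (-1059)) = 2055
An accumulation of reserves is recorded as a debit (negative entry), so the change in the stock of reserves is the negative of that balance.
Change in official reserves = -(2055) = -2055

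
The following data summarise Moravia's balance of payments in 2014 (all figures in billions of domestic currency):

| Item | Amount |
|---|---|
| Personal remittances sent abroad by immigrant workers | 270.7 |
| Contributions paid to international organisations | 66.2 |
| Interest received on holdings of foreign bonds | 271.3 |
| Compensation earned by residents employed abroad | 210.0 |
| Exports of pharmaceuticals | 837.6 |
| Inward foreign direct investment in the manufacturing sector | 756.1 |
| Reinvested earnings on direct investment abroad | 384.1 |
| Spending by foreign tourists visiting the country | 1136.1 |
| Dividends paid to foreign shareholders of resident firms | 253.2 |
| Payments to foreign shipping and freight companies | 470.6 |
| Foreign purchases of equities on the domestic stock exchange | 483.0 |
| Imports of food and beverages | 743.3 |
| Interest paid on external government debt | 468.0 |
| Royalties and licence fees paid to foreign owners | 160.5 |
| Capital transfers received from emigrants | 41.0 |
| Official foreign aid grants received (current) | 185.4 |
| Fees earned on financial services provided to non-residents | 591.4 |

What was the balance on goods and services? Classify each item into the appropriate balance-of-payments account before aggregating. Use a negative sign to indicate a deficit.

1190.7

Goods: 837.6 - 743.3 = 94.3
Services: 591.4 - 470.6 - 160.5 + 1136.1 = 1096.4
Trade balance = 94.3 + 1096.4 = 1190.7
(Excluded from the trade balance — secondary income: personal remittances sent abroad by immigrant workers 270.7, contributions paid to international organisations 66.2, official foreign aid grants received (current) 185.4; primary income: interest received on holdings of foreign bonds 271.3, compensation earned by residents employed abroad 210.0, reinvested earnings on direct investment abroad 384.1, dividends paid to foreign shareholders of resident firms 253.2, interest paid on external government debt 468.0; financial account: inward foreign direct investment in the manufacturing sector 756.1, foreign purchases of equities on the domestic stock exchange 483.0; capital account: capital transfers received from emigrants 41.0.)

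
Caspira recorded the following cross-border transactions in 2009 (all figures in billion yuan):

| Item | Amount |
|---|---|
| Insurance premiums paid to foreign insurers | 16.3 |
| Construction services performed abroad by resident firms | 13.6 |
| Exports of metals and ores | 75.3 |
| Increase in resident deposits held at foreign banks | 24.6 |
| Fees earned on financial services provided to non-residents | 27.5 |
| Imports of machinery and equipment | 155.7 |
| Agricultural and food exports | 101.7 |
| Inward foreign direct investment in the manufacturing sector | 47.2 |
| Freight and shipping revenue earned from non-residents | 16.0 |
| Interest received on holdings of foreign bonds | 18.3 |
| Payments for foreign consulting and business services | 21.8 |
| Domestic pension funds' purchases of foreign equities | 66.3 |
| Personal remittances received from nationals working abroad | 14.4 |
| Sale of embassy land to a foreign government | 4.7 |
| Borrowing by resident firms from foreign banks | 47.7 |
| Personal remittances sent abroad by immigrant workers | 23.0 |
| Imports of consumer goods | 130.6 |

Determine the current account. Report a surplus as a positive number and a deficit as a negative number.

Goods: 75.3 - 130.6 - 155.7 + 101.7 = -109.3
Services: 13.6 + 16.0 + 27.5 - 21.8 - 16.3 = 19.0
Primary income: 18.3
Secondary income: 14.4 - 23.0 = -8.6
Current account = (-109.3) + 19.0 + 18.3 + (-8.6) = -80.6
(Excluded from the current account — financial account: increase in resident deposits held at foreign banks 24.6, inward foreign direct investment in the manufacturing sector 47.2, domestic pension funds' purchases of foreign equities 66.3, borrowing by resident firms from foreign banks 47.7; capital account: sale of embassy land to a foreign government 4.7.)

-80.6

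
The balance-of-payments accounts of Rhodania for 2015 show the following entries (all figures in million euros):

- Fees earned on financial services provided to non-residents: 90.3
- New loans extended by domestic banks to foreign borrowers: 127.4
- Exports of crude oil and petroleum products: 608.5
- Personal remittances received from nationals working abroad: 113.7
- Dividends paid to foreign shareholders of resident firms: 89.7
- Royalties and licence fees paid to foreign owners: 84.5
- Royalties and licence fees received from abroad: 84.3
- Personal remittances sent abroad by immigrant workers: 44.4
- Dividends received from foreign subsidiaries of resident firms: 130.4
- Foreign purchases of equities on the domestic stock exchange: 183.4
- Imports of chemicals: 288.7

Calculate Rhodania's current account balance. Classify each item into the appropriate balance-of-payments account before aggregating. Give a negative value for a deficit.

Goods: 608.5 - 288.7 = 319.8
Services: 84.3 - 84.5 + 90.3 = 90.1
Primary income: -89.7 + 130.4 = 40.7
Secondary income: -44.4 + 113.7 = 69.3
Current account = 319.8 + 90.1 + 40.7 + 69.3 = 519.9
(Excluded from the current account — financial account: new loans extended by domestic banks to foreign borrowers 127.4, foreign purchases of equities on the domestic stock exchange 183.4.)

519.9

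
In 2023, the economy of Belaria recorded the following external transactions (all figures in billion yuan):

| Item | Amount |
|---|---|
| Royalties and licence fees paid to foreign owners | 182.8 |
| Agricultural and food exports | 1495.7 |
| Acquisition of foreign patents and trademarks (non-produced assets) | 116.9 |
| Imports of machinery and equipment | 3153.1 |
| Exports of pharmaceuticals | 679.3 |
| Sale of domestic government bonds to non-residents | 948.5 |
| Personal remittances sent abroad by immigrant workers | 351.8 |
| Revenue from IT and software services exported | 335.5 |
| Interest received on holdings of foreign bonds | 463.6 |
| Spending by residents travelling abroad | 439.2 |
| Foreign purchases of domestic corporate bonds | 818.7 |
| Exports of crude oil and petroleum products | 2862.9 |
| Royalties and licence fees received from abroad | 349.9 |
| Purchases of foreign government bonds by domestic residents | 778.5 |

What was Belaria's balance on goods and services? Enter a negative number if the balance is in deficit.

Goods: 2862.9 + 679.3 + 1495.7 - 3153.1 = 1884.8
Services: -182.8 - 439.2 + 335.5 + 349.9 = 63.4
Trade balance = 1884.8 + 63.4 = 1948.2
(Excluded from the trade balance — capital account: acquisition of foreign patents and trademarks (non-produced assets) 116.9; financial account: sale of domestic government bonds to non-residents 948.5, foreign purchases of domestic corporate bonds 818.7, purchases of foreign government bonds by domestic residents 778.5; secondary income: personal remittances sent abroad by immigrant workers 351.8; primary income: interest received on holdings of foreign bonds 463.6.)

1948.2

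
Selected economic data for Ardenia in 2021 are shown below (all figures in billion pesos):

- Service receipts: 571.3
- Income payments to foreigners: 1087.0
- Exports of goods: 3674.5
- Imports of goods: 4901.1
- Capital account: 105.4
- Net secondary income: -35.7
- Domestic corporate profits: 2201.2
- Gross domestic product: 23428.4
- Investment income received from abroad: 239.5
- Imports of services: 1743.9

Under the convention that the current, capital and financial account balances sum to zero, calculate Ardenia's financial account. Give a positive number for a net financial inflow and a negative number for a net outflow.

Goods balance = 3674.5 - 4901.1 = -1226.6
Services balance = 571.3 - 1743.9 = -1172.6
Trade balance (goods + services) = -1226.6 + (-1172.6) = -2399.2
Net primary income = 239.5 - 1087.0 = -847.5
Net secondary income = -35.7
Current account = -2399.2 + (-847.5) + (-35.7) = -3282.4
Financial account = -(-3282.4 + 105.4) = 3177.0

3177.0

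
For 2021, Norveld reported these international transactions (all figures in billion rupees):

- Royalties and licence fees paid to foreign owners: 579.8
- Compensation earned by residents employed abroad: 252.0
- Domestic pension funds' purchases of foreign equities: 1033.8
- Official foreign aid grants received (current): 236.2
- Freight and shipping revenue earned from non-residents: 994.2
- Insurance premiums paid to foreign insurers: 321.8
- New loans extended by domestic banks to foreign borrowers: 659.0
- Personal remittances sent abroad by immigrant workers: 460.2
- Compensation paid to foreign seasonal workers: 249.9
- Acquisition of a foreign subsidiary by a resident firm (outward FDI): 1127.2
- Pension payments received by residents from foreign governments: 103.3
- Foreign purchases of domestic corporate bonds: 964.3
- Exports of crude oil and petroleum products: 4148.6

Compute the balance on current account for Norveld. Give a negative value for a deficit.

Goods: 4148.6
Services: -321.8 - 579.8 + 994.2 = 92.6
Primary income: -249.9 + 252.0 = 2.1
Secondary income: 236.2 + 103.3 - 460.2 = -120.7
Current account = 4148.6 + 92.6 + 2.1 + (-120.7) = 4122.6
(Excluded from the current account — financial account: domestic pension funds' purchases of foreign equities 1033.8, new loans extended by domestic banks to foreign borrowers 659.0, acquisition of a foreign subsidiary by a resident firm (outward FDI) 1127.2, foreign purchases of domestic corporate bonds 964.3.)

4122.6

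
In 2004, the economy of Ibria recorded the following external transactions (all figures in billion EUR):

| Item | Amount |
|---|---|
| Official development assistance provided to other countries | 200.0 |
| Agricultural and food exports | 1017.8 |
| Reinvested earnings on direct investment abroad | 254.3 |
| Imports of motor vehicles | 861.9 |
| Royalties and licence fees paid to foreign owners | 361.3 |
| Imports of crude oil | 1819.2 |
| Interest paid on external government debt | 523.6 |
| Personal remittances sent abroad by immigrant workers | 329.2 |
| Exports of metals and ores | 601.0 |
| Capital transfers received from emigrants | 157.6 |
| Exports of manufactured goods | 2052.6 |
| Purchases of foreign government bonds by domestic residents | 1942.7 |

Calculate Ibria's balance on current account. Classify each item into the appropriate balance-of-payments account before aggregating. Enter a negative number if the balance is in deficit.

Goods: 2052.6 + 1017.8 - 861.9 + 601.0 - 1819.2 = 990.3
Services: -361.3
Primary income: -523.6 + 254.3 = -269.3
Secondary income: -329.2 - 200.0 = -529.2
Current account = 990.3 + (-361.3) + (-269.3) + (-529.2) = -169.5
(Excluded from the current account — capital account: capital transfers received from emigrants 157.6; financial account: purchases of foreign government bonds by domestic residents 1942.7.)

-169.5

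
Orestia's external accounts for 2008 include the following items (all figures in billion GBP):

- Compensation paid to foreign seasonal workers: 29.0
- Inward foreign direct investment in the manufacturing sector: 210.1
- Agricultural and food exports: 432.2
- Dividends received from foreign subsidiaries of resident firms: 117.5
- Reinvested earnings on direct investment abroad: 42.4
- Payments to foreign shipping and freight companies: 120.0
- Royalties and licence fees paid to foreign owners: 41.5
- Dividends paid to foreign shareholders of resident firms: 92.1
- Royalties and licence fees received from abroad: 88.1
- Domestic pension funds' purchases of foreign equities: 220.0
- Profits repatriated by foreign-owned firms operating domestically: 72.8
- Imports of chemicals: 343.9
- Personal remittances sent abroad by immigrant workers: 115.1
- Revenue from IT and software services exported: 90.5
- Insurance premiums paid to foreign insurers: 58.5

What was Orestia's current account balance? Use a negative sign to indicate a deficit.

-102.2

Goods: 432.2 - 343.9 = 88.3
Services: -58.5 + 88.1 - 41.5 + 90.5 - 120.0 = -41.4
Primary income: -72.8 + 117.5 - 92.1 + 42.4 - 29.0 = -34.0
Secondary income: -115.1
Current account = 88.3 + (-41.4) + (-34.0) + (-115.1) = -102.2
(Excluded from the current account — financial account: inward foreign direct investment in the manufacturing sector 210.1, domestic pension funds' purchases of foreign equities 220.0.)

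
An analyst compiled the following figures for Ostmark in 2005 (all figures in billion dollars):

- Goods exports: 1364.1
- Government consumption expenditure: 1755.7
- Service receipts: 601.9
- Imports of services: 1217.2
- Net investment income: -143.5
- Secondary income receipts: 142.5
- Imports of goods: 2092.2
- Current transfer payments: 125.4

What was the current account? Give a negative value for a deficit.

Goods balance = 1364.1 - 2092.2 = -728.1
Services balance = 601.9 - 1217.2 = -615.3
Trade balance (goods + services) = -728.1 + (-615.3) = -1343.4
Net primary income = -143.5
Net secondary income = 142.5 - 125.4 = 17.1
Current account = -1343.4 + (-143.5) + 17.1 = -1469.8

-1469.8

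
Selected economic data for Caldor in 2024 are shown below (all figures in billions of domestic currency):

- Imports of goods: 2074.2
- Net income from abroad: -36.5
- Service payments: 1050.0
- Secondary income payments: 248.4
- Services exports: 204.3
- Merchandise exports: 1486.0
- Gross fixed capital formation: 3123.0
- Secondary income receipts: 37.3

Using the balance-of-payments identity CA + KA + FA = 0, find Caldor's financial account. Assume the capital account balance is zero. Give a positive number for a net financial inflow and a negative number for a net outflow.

Goods balance = 1486.0 - 2074.2 = -588.2
Services balance = 204.3 - 1050.0 = -845.7
Trade balance (goods + services) = -588.2 + (-845.7) = -1433.9
Net primary income = -36.5
Net secondary income = 37.3 - 248.4 = -211.1
Current account = -1433.9 + (-36.5) + (-211.1) = -1681.5
Financial account = -(-1681.5) = 1681.5

1681.5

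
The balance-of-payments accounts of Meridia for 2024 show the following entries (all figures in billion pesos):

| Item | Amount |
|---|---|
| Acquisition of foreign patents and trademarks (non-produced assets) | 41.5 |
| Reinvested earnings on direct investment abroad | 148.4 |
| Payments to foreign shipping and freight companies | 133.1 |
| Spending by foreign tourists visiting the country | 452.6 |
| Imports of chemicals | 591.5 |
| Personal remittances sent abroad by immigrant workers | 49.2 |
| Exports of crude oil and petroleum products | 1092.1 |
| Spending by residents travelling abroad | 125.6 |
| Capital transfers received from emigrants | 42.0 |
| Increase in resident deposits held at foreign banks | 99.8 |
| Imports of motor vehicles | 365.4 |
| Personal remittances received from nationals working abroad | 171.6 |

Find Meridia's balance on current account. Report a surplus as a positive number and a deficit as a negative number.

Goods: 1092.1 - 365.4 - 591.5 = 135.2
Services: -133.1 - 125.6 + 452.6 = 193.9
Primary income: 148.4
Secondary income: -49.2 + 171.6 = 122.4
Current account = 135.2 + 193.9 + 148.4 + 122.4 = 599.9
(Excluded from the current account — capital account: acquisition of foreign patents and trademarks (non-produced assets) 41.5, capital transfers received from emigrants 42.0; financial account: increase in resident deposits held at foreign banks 99.8.)

599.9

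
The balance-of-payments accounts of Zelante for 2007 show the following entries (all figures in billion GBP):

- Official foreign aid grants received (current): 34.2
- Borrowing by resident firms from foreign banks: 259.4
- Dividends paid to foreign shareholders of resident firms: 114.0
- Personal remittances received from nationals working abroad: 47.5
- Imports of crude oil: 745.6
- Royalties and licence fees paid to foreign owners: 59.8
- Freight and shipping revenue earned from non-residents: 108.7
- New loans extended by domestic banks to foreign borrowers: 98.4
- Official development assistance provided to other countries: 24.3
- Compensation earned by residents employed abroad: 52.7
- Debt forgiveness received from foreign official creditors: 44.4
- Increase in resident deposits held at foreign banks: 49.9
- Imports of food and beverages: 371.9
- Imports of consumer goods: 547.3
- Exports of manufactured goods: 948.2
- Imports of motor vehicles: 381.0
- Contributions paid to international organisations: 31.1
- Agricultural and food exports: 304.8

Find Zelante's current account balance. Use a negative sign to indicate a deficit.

-778.9

Goods: -547.3 - 745.6 + 304.8 - 371.9 - 381.0 + 948.2 = -792.8
Services: -59.8 + 108.7 = 48.9
Primary income: 52.7 - 114.0 = -61.3
Secondary income: -24.3 - 31.1 + 34.2 + 47.5 = 26.3
Current account = (-792.8) + 48.9 + (-61.3) + 26.3 = -778.9
(Excluded from the current account — financial account: borrowing by resident firms from foreign banks 259.4, new loans extended by domestic banks to foreign borrowers 98.4, increase in resident deposits held at foreign banks 49.9; capital account: debt forgiveness received from foreign official creditors 44.4.)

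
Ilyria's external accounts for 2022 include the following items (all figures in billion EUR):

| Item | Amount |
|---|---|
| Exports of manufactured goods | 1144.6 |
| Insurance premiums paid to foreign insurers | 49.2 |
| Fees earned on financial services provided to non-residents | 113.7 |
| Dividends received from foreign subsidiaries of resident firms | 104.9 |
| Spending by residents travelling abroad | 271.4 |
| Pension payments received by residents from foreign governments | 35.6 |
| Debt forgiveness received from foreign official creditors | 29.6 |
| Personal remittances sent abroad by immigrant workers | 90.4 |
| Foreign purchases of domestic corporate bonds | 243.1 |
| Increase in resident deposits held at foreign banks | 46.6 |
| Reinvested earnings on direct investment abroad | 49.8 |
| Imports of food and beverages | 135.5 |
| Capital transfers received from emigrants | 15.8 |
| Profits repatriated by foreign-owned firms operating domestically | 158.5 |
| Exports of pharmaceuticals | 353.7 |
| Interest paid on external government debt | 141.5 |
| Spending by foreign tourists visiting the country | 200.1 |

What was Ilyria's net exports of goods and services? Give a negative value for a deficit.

Goods: -135.5 + 353.7 + 1144.6 = 1362.8
Services: -49.2 + 113.7 + 200.1 - 271.4 = -6.8
Trade balance = 1362.8 + (-6.8) = 1356.0
(Excluded from the trade balance — primary income: dividends received from foreign subsidiaries of resident firms 104.9, reinvested earnings on direct investment abroad 49.8, profits repatriated by foreign-owned firms operating domestically 158.5, interest paid on external government debt 141.5; secondary income: pension payments received by residents from foreign governments 35.6, personal remittances sent abroad by immigrant workers 90.4; capital account: debt forgiveness received from foreign official creditors 29.6, capital transfers received from emigrants 15.8; financial account: foreign purchases of domestic corporate bonds 243.1, increase in resident deposits held at foreign banks 46.6.)

1356.0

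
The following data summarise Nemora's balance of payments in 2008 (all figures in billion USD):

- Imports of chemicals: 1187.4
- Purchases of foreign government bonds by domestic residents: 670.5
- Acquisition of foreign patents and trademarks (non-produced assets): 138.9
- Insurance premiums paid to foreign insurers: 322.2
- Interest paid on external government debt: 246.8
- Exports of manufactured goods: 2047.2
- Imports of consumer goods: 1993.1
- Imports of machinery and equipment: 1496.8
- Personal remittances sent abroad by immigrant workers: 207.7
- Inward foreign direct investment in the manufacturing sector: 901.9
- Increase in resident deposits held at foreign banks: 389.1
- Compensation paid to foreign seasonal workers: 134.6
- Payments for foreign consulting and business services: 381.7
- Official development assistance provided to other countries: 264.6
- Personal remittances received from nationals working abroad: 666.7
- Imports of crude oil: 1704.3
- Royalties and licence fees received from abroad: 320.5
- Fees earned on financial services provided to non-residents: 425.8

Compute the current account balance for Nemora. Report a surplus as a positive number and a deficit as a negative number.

-4479.0

Goods: -1496.8 - 1704.3 - 1187.4 - 1993.1 + 2047.2 = -4334.4
Services: -322.2 - 381.7 + 320.5 + 425.8 = 42.4
Primary income: -134.6 - 246.8 = -381.4
Secondary income: -264.6 + 666.7 - 207.7 = 194.4
Current account = (-4334.4) + 42.4 + (-381.4) + 194.4 = -4479.0
(Excluded from the current account — financial account: purchases of foreign government bonds by domestic residents 670.5, inward foreign direct investment in the manufacturing sector 901.9, increase in resident deposits held at foreign banks 389.1; capital account: acquisition of foreign patents and trademarks (non-produced assets) 138.9.)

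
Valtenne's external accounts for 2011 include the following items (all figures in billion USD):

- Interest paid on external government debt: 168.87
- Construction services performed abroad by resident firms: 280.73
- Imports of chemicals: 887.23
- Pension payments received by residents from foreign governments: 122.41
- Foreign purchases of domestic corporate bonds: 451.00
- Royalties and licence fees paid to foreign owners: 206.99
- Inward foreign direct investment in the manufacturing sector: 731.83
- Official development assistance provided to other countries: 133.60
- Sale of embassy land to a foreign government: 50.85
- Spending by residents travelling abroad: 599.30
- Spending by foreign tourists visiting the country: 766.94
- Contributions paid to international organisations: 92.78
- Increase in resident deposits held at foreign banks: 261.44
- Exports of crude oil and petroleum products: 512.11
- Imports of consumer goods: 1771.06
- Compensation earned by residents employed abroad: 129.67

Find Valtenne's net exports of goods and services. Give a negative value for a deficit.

Goods: -887.23 - 1771.06 + 512.11 = -2146.18
Services: 766.94 + 280.73 - 599.30 - 206.99 = 241.38
Trade balance = -2146.18 + 241.38 = -1904.80
(Excluded from the trade balance — primary income: interest paid on external government debt 168.87, compensation earned by residents employed abroad 129.67; secondary income: pension payments received by residents from foreign governments 122.41, official development assistance provided to other countries 133.60, contributions paid to international organisations 92.78; financial account: foreign purchases of domestic corporate bonds 451.00, inward foreign direct investment in the manufacturing sector 731.83, increase in resident deposits held at foreign banks 261.44; capital account: sale of embassy land to a foreign government 50.85.)

-1904.80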